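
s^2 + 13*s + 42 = (s + 6)*(s + 7)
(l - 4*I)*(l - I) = l^2 - 5*I*l - 4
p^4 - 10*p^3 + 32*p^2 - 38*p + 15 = (p - 5)*(p - 3)*(p - 1)^2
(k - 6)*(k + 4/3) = k^2 - 14*k/3 - 8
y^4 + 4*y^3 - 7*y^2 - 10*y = y*(y - 2)*(y + 1)*(y + 5)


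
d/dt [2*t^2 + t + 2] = 4*t + 1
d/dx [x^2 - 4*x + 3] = 2*x - 4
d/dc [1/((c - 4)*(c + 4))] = -2*c/(c^4 - 32*c^2 + 256)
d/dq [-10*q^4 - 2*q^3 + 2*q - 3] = -40*q^3 - 6*q^2 + 2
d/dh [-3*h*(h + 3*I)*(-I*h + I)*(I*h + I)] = -12*h^3 - 27*I*h^2 + 6*h + 9*I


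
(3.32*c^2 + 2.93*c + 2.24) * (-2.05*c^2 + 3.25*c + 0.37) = -6.806*c^4 + 4.7835*c^3 + 6.1589*c^2 + 8.3641*c + 0.8288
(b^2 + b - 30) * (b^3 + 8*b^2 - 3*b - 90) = b^5 + 9*b^4 - 25*b^3 - 333*b^2 + 2700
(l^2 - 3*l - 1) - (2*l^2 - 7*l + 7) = -l^2 + 4*l - 8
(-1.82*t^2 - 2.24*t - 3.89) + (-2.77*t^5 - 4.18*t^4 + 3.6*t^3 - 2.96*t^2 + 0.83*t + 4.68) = -2.77*t^5 - 4.18*t^4 + 3.6*t^3 - 4.78*t^2 - 1.41*t + 0.79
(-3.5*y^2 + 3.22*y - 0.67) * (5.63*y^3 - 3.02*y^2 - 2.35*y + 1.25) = -19.705*y^5 + 28.6986*y^4 - 5.2715*y^3 - 9.9186*y^2 + 5.5995*y - 0.8375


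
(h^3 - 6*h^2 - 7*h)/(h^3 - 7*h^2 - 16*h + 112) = h*(h + 1)/(h^2 - 16)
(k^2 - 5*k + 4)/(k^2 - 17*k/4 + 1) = 4*(k - 1)/(4*k - 1)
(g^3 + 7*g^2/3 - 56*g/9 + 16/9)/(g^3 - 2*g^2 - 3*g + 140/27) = 3*(3*g^2 + 11*g - 4)/(9*g^2 - 6*g - 35)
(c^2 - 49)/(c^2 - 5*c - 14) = (c + 7)/(c + 2)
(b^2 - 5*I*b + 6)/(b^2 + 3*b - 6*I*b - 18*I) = (b + I)/(b + 3)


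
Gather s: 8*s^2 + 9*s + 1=8*s^2 + 9*s + 1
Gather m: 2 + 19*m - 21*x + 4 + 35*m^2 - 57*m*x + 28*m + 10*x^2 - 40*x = 35*m^2 + m*(47 - 57*x) + 10*x^2 - 61*x + 6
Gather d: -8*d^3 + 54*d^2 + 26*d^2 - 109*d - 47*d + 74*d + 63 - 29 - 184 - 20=-8*d^3 + 80*d^2 - 82*d - 170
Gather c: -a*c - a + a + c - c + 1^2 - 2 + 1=-a*c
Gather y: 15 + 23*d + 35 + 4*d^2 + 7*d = 4*d^2 + 30*d + 50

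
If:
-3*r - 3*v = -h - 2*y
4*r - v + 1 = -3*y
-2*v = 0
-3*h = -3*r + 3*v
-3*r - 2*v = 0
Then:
No Solution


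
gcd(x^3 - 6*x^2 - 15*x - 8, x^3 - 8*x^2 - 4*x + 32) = x - 8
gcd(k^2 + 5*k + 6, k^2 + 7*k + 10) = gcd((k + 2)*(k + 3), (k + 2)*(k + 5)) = k + 2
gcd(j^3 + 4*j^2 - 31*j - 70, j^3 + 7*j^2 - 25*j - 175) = j^2 + 2*j - 35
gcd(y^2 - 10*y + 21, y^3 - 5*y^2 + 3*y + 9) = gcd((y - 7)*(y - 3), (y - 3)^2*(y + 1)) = y - 3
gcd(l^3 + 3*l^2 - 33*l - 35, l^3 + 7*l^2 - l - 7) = l^2 + 8*l + 7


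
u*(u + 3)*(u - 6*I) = u^3 + 3*u^2 - 6*I*u^2 - 18*I*u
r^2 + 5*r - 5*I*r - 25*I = (r + 5)*(r - 5*I)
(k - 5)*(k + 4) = k^2 - k - 20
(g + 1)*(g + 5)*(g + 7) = g^3 + 13*g^2 + 47*g + 35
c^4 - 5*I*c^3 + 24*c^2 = c^2*(c - 8*I)*(c + 3*I)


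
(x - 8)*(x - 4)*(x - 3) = x^3 - 15*x^2 + 68*x - 96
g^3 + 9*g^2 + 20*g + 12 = (g + 1)*(g + 2)*(g + 6)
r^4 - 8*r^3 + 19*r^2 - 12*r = r*(r - 4)*(r - 3)*(r - 1)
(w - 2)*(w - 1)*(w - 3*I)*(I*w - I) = I*w^4 + 3*w^3 - 4*I*w^3 - 12*w^2 + 5*I*w^2 + 15*w - 2*I*w - 6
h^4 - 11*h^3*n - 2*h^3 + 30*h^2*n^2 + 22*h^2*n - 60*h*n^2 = h*(h - 2)*(h - 6*n)*(h - 5*n)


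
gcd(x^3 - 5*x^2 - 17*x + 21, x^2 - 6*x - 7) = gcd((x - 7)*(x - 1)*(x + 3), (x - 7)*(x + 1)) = x - 7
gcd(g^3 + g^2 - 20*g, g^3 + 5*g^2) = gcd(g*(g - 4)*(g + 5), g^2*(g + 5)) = g^2 + 5*g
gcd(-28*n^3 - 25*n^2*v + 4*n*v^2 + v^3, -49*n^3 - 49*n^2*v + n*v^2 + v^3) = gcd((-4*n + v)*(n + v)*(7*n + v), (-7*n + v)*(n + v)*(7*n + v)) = 7*n^2 + 8*n*v + v^2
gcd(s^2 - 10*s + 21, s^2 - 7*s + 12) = s - 3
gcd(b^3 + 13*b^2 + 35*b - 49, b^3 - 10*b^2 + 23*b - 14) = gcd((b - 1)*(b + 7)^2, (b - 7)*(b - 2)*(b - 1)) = b - 1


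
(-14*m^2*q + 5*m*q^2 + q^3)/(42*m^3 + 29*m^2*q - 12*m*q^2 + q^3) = q*(-14*m^2 + 5*m*q + q^2)/(42*m^3 + 29*m^2*q - 12*m*q^2 + q^3)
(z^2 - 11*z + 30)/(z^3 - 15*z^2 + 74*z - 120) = 1/(z - 4)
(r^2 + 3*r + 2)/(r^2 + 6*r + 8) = (r + 1)/(r + 4)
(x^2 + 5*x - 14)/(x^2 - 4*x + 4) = (x + 7)/(x - 2)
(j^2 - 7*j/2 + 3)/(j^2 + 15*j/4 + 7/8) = 4*(2*j^2 - 7*j + 6)/(8*j^2 + 30*j + 7)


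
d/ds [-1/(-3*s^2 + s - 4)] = (1 - 6*s)/(3*s^2 - s + 4)^2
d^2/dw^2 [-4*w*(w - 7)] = -8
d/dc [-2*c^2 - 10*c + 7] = -4*c - 10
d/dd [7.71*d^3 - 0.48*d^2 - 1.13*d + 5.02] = 23.13*d^2 - 0.96*d - 1.13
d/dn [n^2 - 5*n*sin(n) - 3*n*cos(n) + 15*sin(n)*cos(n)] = 3*n*sin(n) - 5*n*cos(n) + 2*n - 5*sin(n) - 3*cos(n) + 15*cos(2*n)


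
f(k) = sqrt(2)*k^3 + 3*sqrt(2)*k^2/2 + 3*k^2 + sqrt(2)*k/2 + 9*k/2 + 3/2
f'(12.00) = 739.06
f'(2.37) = 53.31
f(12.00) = 3245.22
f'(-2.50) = 6.12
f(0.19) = 2.68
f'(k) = 3*sqrt(2)*k^2 + 3*sqrt(2)*k + 6*k + sqrt(2)/2 + 9/2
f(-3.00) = -6.21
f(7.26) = 850.40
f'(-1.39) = -0.83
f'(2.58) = 59.87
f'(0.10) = 6.27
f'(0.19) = 7.31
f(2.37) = 61.43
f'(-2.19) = 3.12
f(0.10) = 2.07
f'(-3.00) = 12.66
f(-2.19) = -0.20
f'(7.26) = 303.19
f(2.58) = 73.31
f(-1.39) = 0.36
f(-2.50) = -1.61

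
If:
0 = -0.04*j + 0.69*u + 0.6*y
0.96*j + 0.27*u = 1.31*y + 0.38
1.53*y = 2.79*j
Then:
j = -0.21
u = 0.32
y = -0.38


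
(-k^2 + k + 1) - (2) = -k^2 + k - 1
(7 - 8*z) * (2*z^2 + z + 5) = -16*z^3 + 6*z^2 - 33*z + 35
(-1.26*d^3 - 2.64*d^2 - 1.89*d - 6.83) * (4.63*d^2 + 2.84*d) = -5.8338*d^5 - 15.8016*d^4 - 16.2483*d^3 - 36.9905*d^2 - 19.3972*d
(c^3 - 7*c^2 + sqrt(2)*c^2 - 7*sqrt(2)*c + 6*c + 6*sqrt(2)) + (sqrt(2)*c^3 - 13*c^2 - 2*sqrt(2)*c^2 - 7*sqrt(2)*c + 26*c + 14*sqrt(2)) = c^3 + sqrt(2)*c^3 - 20*c^2 - sqrt(2)*c^2 - 14*sqrt(2)*c + 32*c + 20*sqrt(2)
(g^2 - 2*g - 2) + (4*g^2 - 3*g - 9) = 5*g^2 - 5*g - 11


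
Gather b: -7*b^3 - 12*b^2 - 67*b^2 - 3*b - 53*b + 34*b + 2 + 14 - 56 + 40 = -7*b^3 - 79*b^2 - 22*b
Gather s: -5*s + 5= 5 - 5*s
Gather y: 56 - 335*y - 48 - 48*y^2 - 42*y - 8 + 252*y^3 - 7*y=252*y^3 - 48*y^2 - 384*y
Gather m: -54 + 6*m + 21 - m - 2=5*m - 35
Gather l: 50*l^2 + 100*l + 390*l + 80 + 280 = 50*l^2 + 490*l + 360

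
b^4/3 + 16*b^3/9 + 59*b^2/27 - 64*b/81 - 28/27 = (b/3 + 1)*(b - 2/3)*(b + 2/3)*(b + 7/3)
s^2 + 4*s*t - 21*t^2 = (s - 3*t)*(s + 7*t)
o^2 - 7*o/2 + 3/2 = (o - 3)*(o - 1/2)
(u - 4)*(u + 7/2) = u^2 - u/2 - 14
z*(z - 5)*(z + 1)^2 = z^4 - 3*z^3 - 9*z^2 - 5*z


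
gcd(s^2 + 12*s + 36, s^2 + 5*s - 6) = s + 6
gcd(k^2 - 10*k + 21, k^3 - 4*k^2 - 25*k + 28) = k - 7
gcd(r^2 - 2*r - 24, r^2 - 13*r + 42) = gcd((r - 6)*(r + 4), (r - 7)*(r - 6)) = r - 6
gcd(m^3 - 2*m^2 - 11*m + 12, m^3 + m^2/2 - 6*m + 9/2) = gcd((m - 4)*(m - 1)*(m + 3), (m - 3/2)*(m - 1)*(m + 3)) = m^2 + 2*m - 3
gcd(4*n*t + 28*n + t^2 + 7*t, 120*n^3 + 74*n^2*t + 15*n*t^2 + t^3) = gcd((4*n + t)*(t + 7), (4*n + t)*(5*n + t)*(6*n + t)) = 4*n + t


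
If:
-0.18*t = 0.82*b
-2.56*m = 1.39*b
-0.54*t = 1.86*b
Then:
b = 0.00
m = 0.00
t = 0.00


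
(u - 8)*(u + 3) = u^2 - 5*u - 24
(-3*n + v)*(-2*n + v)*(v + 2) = 6*n^2*v + 12*n^2 - 5*n*v^2 - 10*n*v + v^3 + 2*v^2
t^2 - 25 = (t - 5)*(t + 5)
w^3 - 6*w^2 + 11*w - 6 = (w - 3)*(w - 2)*(w - 1)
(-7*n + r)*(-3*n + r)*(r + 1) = 21*n^2*r + 21*n^2 - 10*n*r^2 - 10*n*r + r^3 + r^2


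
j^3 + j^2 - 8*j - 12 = (j - 3)*(j + 2)^2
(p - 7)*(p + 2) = p^2 - 5*p - 14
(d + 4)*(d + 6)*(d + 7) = d^3 + 17*d^2 + 94*d + 168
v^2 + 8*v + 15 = (v + 3)*(v + 5)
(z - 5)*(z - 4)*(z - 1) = z^3 - 10*z^2 + 29*z - 20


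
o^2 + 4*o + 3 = (o + 1)*(o + 3)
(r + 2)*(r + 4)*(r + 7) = r^3 + 13*r^2 + 50*r + 56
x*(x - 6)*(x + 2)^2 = x^4 - 2*x^3 - 20*x^2 - 24*x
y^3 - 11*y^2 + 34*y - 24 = (y - 6)*(y - 4)*(y - 1)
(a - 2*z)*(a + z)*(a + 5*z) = a^3 + 4*a^2*z - 7*a*z^2 - 10*z^3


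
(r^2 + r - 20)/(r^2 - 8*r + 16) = (r + 5)/(r - 4)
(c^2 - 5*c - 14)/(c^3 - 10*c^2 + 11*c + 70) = 1/(c - 5)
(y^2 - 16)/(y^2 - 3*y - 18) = (16 - y^2)/(-y^2 + 3*y + 18)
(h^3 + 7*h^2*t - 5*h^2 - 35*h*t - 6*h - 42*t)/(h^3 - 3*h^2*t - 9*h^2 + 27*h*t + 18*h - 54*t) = (-h^2 - 7*h*t - h - 7*t)/(-h^2 + 3*h*t + 3*h - 9*t)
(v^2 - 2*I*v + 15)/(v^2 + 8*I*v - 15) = (v - 5*I)/(v + 5*I)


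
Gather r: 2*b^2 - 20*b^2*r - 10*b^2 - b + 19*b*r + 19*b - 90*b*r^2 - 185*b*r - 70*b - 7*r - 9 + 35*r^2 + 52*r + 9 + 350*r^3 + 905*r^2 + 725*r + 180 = -8*b^2 - 52*b + 350*r^3 + r^2*(940 - 90*b) + r*(-20*b^2 - 166*b + 770) + 180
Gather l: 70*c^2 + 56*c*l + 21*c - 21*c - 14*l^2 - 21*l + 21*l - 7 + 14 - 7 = 70*c^2 + 56*c*l - 14*l^2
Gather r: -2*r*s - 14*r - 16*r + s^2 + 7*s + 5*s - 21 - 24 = r*(-2*s - 30) + s^2 + 12*s - 45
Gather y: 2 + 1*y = y + 2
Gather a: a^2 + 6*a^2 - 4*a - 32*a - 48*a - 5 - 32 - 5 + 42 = 7*a^2 - 84*a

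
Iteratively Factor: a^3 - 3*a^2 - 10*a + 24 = (a + 3)*(a^2 - 6*a + 8) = (a - 4)*(a + 3)*(a - 2)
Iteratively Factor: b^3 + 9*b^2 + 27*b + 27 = (b + 3)*(b^2 + 6*b + 9) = (b + 3)^2*(b + 3)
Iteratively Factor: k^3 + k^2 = (k + 1)*(k^2) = k*(k + 1)*(k)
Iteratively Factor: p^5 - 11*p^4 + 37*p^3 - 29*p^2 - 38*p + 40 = (p - 5)*(p^4 - 6*p^3 + 7*p^2 + 6*p - 8) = (p - 5)*(p - 4)*(p^3 - 2*p^2 - p + 2) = (p - 5)*(p - 4)*(p - 1)*(p^2 - p - 2) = (p - 5)*(p - 4)*(p - 2)*(p - 1)*(p + 1)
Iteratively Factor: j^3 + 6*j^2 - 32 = (j + 4)*(j^2 + 2*j - 8) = (j - 2)*(j + 4)*(j + 4)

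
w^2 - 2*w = w*(w - 2)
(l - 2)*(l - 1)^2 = l^3 - 4*l^2 + 5*l - 2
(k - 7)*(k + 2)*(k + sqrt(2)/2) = k^3 - 5*k^2 + sqrt(2)*k^2/2 - 14*k - 5*sqrt(2)*k/2 - 7*sqrt(2)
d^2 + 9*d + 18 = (d + 3)*(d + 6)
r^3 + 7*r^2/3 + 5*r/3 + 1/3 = (r + 1/3)*(r + 1)^2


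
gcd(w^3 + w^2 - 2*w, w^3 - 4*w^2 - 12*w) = w^2 + 2*w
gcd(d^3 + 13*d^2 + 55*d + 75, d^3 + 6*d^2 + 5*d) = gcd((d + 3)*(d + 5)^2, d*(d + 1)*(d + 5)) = d + 5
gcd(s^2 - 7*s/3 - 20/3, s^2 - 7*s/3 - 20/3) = s^2 - 7*s/3 - 20/3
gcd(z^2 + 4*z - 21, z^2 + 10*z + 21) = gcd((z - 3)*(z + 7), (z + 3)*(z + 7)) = z + 7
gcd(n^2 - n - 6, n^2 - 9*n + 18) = n - 3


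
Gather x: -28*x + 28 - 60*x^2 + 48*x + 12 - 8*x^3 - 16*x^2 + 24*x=-8*x^3 - 76*x^2 + 44*x + 40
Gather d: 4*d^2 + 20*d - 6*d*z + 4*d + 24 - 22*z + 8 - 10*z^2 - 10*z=4*d^2 + d*(24 - 6*z) - 10*z^2 - 32*z + 32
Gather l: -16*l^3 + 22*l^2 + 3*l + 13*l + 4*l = -16*l^3 + 22*l^2 + 20*l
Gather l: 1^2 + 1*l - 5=l - 4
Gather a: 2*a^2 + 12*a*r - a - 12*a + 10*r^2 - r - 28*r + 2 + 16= 2*a^2 + a*(12*r - 13) + 10*r^2 - 29*r + 18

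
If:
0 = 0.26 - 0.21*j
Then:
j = 1.24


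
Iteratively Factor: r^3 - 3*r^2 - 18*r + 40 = (r + 4)*(r^2 - 7*r + 10) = (r - 2)*(r + 4)*(r - 5)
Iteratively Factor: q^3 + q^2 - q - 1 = (q + 1)*(q^2 - 1) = (q - 1)*(q + 1)*(q + 1)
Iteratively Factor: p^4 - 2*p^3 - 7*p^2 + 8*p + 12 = (p + 2)*(p^3 - 4*p^2 + p + 6) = (p - 2)*(p + 2)*(p^2 - 2*p - 3) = (p - 2)*(p + 1)*(p + 2)*(p - 3)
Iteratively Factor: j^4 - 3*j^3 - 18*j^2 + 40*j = (j - 5)*(j^3 + 2*j^2 - 8*j) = (j - 5)*(j + 4)*(j^2 - 2*j) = j*(j - 5)*(j + 4)*(j - 2)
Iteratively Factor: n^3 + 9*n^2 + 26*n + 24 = (n + 3)*(n^2 + 6*n + 8) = (n + 3)*(n + 4)*(n + 2)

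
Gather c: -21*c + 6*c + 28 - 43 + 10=-15*c - 5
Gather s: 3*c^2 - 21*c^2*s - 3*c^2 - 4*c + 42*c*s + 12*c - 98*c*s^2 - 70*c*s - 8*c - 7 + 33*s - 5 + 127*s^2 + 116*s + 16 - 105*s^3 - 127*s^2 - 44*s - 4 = -98*c*s^2 - 105*s^3 + s*(-21*c^2 - 28*c + 105)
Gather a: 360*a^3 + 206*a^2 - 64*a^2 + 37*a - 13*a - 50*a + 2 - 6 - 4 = 360*a^3 + 142*a^2 - 26*a - 8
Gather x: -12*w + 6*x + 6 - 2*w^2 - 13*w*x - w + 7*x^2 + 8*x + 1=-2*w^2 - 13*w + 7*x^2 + x*(14 - 13*w) + 7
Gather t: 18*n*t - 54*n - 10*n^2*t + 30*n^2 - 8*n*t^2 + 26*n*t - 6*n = 30*n^2 - 8*n*t^2 - 60*n + t*(-10*n^2 + 44*n)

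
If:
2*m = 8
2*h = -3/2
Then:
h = -3/4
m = 4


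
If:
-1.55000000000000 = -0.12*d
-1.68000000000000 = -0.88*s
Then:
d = 12.92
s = 1.91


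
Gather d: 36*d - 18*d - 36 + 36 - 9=18*d - 9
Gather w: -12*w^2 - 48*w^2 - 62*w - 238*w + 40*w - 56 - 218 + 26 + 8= -60*w^2 - 260*w - 240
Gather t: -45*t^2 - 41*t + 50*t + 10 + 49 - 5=-45*t^2 + 9*t + 54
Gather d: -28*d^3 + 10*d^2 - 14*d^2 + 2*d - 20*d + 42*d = -28*d^3 - 4*d^2 + 24*d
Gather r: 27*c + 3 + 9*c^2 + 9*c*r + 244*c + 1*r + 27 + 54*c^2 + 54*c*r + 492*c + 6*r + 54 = 63*c^2 + 763*c + r*(63*c + 7) + 84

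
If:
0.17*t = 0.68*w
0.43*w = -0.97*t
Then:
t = 0.00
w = 0.00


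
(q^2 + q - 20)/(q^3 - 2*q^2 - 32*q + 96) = (q + 5)/(q^2 + 2*q - 24)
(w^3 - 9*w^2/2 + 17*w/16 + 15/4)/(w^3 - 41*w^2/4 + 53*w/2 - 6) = (16*w^2 - 8*w - 15)/(4*(4*w^2 - 25*w + 6))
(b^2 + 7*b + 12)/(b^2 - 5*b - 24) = (b + 4)/(b - 8)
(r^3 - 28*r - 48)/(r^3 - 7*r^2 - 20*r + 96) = (r^2 - 4*r - 12)/(r^2 - 11*r + 24)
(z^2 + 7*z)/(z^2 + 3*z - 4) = z*(z + 7)/(z^2 + 3*z - 4)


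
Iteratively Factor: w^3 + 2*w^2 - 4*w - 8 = (w + 2)*(w^2 - 4) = (w - 2)*(w + 2)*(w + 2)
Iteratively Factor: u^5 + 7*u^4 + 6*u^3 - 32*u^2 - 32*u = (u - 2)*(u^4 + 9*u^3 + 24*u^2 + 16*u) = u*(u - 2)*(u^3 + 9*u^2 + 24*u + 16) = u*(u - 2)*(u + 4)*(u^2 + 5*u + 4) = u*(u - 2)*(u + 1)*(u + 4)*(u + 4)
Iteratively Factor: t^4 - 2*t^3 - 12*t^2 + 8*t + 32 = (t - 2)*(t^3 - 12*t - 16) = (t - 2)*(t + 2)*(t^2 - 2*t - 8) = (t - 4)*(t - 2)*(t + 2)*(t + 2)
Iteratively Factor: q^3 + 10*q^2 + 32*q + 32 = (q + 4)*(q^2 + 6*q + 8) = (q + 2)*(q + 4)*(q + 4)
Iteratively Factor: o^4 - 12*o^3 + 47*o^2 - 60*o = (o - 3)*(o^3 - 9*o^2 + 20*o) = (o - 4)*(o - 3)*(o^2 - 5*o) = (o - 5)*(o - 4)*(o - 3)*(o)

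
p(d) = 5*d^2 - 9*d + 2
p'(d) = 10*d - 9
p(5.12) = 86.99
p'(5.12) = 42.20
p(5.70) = 113.15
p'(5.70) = 48.00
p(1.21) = -1.57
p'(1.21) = 3.10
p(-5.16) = 181.57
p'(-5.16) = -60.60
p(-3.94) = 115.08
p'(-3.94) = -48.40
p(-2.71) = 63.11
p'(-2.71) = -36.10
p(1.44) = -0.59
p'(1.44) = 5.40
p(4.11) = 49.47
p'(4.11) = 32.10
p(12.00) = 614.00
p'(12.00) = 111.00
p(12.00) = 614.00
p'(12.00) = 111.00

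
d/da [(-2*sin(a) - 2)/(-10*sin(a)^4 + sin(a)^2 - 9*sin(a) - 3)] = 2*(-30*sin(a)^4 - 40*sin(a)^3 + sin(a)^2 + 2*sin(a) - 6)*cos(a)/(10*sin(a)^4 - sin(a)^2 + 9*sin(a) + 3)^2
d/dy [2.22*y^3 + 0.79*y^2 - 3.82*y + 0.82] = 6.66*y^2 + 1.58*y - 3.82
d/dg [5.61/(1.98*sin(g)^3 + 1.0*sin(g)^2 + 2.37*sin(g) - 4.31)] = (-11.22*sin(g) + 16.6617*cos(2*g) - 29.9574)*cos(g)/(1.98*sin(g)^3 + 1.0*sin(g)^2 + 2.37*sin(g) - 4.31)^2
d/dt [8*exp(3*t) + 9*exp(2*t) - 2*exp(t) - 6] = (24*exp(2*t) + 18*exp(t) - 2)*exp(t)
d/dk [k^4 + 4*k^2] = 4*k*(k^2 + 2)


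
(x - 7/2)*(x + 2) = x^2 - 3*x/2 - 7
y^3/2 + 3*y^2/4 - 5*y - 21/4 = (y/2 + 1/2)*(y - 3)*(y + 7/2)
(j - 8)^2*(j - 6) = j^3 - 22*j^2 + 160*j - 384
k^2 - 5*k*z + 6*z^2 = (k - 3*z)*(k - 2*z)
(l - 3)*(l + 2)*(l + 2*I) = l^3 - l^2 + 2*I*l^2 - 6*l - 2*I*l - 12*I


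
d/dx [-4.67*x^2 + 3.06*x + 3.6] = 3.06 - 9.34*x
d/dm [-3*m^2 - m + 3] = -6*m - 1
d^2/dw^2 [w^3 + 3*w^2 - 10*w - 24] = 6*w + 6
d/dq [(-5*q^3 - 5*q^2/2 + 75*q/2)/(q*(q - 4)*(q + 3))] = 15/(2*(q^2 - 8*q + 16))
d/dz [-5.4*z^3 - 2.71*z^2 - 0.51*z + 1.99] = -16.2*z^2 - 5.42*z - 0.51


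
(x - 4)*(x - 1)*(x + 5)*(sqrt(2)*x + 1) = sqrt(2)*x^4 + x^3 - 21*sqrt(2)*x^2 - 21*x + 20*sqrt(2)*x + 20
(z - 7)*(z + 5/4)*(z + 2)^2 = z^4 - 7*z^3/4 - 111*z^2/4 - 58*z - 35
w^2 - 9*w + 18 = (w - 6)*(w - 3)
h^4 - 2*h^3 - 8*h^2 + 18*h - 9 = (h - 3)*(h - 1)^2*(h + 3)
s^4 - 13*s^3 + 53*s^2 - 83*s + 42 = (s - 7)*(s - 3)*(s - 2)*(s - 1)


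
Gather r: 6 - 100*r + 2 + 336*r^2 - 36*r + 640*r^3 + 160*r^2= 640*r^3 + 496*r^2 - 136*r + 8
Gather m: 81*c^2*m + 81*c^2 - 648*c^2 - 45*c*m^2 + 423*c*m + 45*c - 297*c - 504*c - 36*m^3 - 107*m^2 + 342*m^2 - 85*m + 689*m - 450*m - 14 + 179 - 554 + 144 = -567*c^2 - 756*c - 36*m^3 + m^2*(235 - 45*c) + m*(81*c^2 + 423*c + 154) - 245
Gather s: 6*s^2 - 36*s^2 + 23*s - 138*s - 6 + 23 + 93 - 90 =-30*s^2 - 115*s + 20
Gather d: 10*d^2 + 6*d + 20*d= 10*d^2 + 26*d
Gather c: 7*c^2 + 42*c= 7*c^2 + 42*c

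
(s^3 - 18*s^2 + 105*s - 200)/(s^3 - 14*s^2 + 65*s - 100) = (s - 8)/(s - 4)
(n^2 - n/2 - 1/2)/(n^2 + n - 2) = (n + 1/2)/(n + 2)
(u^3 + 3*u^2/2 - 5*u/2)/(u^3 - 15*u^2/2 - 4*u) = (-2*u^2 - 3*u + 5)/(-2*u^2 + 15*u + 8)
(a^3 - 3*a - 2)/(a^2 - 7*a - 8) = (a^2 - a - 2)/(a - 8)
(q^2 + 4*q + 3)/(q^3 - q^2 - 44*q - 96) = (q + 1)/(q^2 - 4*q - 32)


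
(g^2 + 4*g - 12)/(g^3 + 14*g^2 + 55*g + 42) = (g - 2)/(g^2 + 8*g + 7)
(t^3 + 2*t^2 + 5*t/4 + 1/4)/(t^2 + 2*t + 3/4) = (2*t^2 + 3*t + 1)/(2*t + 3)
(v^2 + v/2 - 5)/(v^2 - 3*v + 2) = (v + 5/2)/(v - 1)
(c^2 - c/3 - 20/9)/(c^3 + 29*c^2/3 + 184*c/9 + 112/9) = (3*c - 5)/(3*c^2 + 25*c + 28)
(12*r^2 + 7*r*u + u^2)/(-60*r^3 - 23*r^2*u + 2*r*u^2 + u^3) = -1/(5*r - u)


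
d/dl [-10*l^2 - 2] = -20*l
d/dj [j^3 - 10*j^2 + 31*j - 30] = 3*j^2 - 20*j + 31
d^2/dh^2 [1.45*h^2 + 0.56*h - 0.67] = 2.90000000000000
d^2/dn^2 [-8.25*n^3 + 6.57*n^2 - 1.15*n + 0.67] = 13.14 - 49.5*n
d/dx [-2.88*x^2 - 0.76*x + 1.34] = -5.76*x - 0.76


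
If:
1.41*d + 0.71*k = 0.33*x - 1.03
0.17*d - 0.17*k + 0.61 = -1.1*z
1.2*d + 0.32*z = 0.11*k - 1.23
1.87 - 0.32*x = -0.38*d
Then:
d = -0.79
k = 2.40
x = 4.91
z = -0.06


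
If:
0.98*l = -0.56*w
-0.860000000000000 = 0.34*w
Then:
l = 1.45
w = -2.53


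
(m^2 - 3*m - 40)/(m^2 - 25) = (m - 8)/(m - 5)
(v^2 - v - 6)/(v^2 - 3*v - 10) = (v - 3)/(v - 5)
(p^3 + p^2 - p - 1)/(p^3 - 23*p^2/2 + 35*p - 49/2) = 2*(p^2 + 2*p + 1)/(2*p^2 - 21*p + 49)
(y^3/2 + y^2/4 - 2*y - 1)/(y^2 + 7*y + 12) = (2*y^3 + y^2 - 8*y - 4)/(4*(y^2 + 7*y + 12))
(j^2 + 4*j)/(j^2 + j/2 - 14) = 2*j/(2*j - 7)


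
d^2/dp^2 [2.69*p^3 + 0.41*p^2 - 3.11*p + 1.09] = 16.14*p + 0.82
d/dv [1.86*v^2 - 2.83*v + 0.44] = 3.72*v - 2.83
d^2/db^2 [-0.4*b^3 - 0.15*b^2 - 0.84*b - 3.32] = -2.4*b - 0.3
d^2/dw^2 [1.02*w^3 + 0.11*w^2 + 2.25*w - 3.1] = 6.12*w + 0.22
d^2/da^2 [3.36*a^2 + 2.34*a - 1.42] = 6.72000000000000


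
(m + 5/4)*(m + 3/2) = m^2 + 11*m/4 + 15/8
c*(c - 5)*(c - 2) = c^3 - 7*c^2 + 10*c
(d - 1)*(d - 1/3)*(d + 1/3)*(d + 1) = d^4 - 10*d^2/9 + 1/9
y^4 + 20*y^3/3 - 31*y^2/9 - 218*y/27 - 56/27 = (y - 4/3)*(y + 1/3)*(y + 2/3)*(y + 7)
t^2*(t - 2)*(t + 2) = t^4 - 4*t^2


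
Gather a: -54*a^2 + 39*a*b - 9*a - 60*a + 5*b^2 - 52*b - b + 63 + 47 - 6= -54*a^2 + a*(39*b - 69) + 5*b^2 - 53*b + 104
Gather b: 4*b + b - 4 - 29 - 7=5*b - 40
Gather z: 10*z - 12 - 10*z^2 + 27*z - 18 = -10*z^2 + 37*z - 30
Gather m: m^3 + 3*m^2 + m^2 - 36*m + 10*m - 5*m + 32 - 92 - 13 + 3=m^3 + 4*m^2 - 31*m - 70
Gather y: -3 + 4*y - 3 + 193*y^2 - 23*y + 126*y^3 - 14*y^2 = 126*y^3 + 179*y^2 - 19*y - 6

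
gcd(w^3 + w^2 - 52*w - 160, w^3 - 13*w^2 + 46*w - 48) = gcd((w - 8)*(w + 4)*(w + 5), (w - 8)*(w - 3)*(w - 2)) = w - 8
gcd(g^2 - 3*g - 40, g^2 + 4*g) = 1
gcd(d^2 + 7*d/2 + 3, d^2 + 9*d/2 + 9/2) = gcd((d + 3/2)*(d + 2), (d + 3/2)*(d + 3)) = d + 3/2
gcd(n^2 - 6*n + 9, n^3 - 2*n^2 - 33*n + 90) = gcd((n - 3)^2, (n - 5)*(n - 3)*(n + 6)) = n - 3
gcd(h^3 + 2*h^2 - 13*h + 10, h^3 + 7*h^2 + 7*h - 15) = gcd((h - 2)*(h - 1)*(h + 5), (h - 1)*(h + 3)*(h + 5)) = h^2 + 4*h - 5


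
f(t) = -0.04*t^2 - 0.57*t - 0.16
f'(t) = -0.08*t - 0.57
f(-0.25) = -0.02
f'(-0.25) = -0.55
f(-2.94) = 1.17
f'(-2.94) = -0.33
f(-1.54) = 0.62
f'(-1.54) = -0.45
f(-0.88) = 0.31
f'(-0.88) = -0.50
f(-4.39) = 1.57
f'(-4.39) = -0.22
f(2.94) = -2.18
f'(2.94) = -0.81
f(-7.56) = 1.86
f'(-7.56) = 0.03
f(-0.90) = 0.32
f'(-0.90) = -0.50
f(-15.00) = -0.61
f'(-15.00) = 0.63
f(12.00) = -12.76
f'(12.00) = -1.53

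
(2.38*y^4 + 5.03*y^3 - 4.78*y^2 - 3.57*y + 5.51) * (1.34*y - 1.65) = 3.1892*y^5 + 2.8132*y^4 - 14.7047*y^3 + 3.1032*y^2 + 13.2739*y - 9.0915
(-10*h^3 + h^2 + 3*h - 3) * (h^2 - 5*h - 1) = -10*h^5 + 51*h^4 + 8*h^3 - 19*h^2 + 12*h + 3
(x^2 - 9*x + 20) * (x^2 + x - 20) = x^4 - 8*x^3 - 9*x^2 + 200*x - 400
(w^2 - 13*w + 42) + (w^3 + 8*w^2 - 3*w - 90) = w^3 + 9*w^2 - 16*w - 48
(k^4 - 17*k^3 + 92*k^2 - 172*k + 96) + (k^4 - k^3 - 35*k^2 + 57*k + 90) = 2*k^4 - 18*k^3 + 57*k^2 - 115*k + 186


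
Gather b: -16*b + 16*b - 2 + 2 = 0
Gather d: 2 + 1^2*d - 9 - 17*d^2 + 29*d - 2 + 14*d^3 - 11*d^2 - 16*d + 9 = 14*d^3 - 28*d^2 + 14*d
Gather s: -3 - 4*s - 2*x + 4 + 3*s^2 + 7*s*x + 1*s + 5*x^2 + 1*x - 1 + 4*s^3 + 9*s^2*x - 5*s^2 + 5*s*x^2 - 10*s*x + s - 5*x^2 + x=4*s^3 + s^2*(9*x - 2) + s*(5*x^2 - 3*x - 2)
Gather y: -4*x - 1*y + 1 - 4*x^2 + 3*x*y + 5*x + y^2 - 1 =-4*x^2 + x + y^2 + y*(3*x - 1)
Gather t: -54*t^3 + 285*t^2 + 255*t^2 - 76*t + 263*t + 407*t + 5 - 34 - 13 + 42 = -54*t^3 + 540*t^2 + 594*t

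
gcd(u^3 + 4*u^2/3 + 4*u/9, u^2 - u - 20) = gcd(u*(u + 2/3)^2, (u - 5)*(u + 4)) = 1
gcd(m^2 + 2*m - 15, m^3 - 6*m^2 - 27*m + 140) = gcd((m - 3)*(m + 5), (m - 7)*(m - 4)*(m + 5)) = m + 5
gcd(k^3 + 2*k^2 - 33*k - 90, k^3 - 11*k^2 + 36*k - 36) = k - 6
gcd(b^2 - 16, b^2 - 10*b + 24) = b - 4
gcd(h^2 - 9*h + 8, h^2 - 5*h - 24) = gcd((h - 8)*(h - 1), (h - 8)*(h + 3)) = h - 8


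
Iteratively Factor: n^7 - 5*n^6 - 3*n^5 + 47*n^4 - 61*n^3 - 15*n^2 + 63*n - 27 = (n - 1)*(n^6 - 4*n^5 - 7*n^4 + 40*n^3 - 21*n^2 - 36*n + 27) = (n - 1)*(n + 1)*(n^5 - 5*n^4 - 2*n^3 + 42*n^2 - 63*n + 27) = (n - 3)*(n - 1)*(n + 1)*(n^4 - 2*n^3 - 8*n^2 + 18*n - 9) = (n - 3)*(n - 1)^2*(n + 1)*(n^3 - n^2 - 9*n + 9) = (n - 3)*(n - 1)^2*(n + 1)*(n + 3)*(n^2 - 4*n + 3) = (n - 3)^2*(n - 1)^2*(n + 1)*(n + 3)*(n - 1)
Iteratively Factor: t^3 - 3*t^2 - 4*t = (t)*(t^2 - 3*t - 4) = t*(t - 4)*(t + 1)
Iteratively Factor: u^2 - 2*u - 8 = (u + 2)*(u - 4)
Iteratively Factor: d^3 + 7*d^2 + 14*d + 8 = (d + 2)*(d^2 + 5*d + 4) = (d + 2)*(d + 4)*(d + 1)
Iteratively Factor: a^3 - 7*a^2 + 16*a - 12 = (a - 2)*(a^2 - 5*a + 6) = (a - 2)^2*(a - 3)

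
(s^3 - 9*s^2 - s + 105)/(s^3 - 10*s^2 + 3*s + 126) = (s - 5)/(s - 6)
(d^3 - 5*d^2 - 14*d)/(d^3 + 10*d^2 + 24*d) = (d^2 - 5*d - 14)/(d^2 + 10*d + 24)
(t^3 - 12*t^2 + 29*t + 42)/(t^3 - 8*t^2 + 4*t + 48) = (t^2 - 6*t - 7)/(t^2 - 2*t - 8)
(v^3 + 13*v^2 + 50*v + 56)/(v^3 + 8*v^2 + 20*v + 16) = (v + 7)/(v + 2)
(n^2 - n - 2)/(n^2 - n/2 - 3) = 2*(n + 1)/(2*n + 3)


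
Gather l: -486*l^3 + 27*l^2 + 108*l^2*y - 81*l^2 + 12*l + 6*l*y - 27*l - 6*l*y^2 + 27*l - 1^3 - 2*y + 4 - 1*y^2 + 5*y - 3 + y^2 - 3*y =-486*l^3 + l^2*(108*y - 54) + l*(-6*y^2 + 6*y + 12)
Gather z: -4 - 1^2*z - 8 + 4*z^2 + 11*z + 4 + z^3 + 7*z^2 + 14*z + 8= z^3 + 11*z^2 + 24*z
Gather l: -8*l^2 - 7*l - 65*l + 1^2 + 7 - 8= -8*l^2 - 72*l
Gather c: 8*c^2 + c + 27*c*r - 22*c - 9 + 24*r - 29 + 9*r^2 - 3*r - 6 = 8*c^2 + c*(27*r - 21) + 9*r^2 + 21*r - 44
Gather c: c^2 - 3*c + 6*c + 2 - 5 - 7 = c^2 + 3*c - 10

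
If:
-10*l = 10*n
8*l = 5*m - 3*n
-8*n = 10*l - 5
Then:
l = 5/2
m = 5/2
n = -5/2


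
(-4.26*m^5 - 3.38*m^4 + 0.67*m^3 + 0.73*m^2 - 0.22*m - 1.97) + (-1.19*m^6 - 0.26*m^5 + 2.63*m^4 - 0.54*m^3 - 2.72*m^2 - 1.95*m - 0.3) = -1.19*m^6 - 4.52*m^5 - 0.75*m^4 + 0.13*m^3 - 1.99*m^2 - 2.17*m - 2.27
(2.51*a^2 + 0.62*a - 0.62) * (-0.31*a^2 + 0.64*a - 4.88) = -0.7781*a^4 + 1.4142*a^3 - 11.6598*a^2 - 3.4224*a + 3.0256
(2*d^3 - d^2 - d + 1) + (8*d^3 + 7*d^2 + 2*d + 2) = 10*d^3 + 6*d^2 + d + 3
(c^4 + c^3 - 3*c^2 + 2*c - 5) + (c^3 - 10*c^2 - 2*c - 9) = c^4 + 2*c^3 - 13*c^2 - 14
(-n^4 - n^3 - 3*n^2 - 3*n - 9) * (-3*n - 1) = 3*n^5 + 4*n^4 + 10*n^3 + 12*n^2 + 30*n + 9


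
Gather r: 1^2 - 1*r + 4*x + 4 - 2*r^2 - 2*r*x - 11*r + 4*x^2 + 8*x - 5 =-2*r^2 + r*(-2*x - 12) + 4*x^2 + 12*x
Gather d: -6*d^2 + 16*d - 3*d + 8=-6*d^2 + 13*d + 8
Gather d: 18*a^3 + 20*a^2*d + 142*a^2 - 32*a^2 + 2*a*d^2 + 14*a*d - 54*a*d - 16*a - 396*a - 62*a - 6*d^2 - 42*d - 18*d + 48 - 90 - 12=18*a^3 + 110*a^2 - 474*a + d^2*(2*a - 6) + d*(20*a^2 - 40*a - 60) - 54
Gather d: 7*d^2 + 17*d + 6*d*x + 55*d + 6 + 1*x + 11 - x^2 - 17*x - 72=7*d^2 + d*(6*x + 72) - x^2 - 16*x - 55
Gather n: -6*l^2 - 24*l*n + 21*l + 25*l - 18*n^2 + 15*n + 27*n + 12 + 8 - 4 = -6*l^2 + 46*l - 18*n^2 + n*(42 - 24*l) + 16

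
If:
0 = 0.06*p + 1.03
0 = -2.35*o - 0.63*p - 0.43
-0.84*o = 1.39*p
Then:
No Solution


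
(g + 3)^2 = g^2 + 6*g + 9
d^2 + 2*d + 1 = (d + 1)^2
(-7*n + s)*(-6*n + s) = 42*n^2 - 13*n*s + s^2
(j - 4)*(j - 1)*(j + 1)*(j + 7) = j^4 + 3*j^3 - 29*j^2 - 3*j + 28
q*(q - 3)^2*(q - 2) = q^4 - 8*q^3 + 21*q^2 - 18*q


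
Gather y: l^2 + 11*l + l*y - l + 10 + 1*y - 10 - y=l^2 + l*y + 10*l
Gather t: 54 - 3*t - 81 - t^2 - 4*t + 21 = -t^2 - 7*t - 6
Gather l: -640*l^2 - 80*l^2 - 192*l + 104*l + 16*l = -720*l^2 - 72*l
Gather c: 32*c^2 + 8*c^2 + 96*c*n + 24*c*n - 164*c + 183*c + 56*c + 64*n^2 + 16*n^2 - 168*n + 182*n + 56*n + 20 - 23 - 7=40*c^2 + c*(120*n + 75) + 80*n^2 + 70*n - 10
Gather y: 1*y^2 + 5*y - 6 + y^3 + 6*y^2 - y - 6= y^3 + 7*y^2 + 4*y - 12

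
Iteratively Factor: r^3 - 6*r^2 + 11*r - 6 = (r - 3)*(r^2 - 3*r + 2) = (r - 3)*(r - 2)*(r - 1)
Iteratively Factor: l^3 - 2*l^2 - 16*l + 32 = (l - 2)*(l^2 - 16) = (l - 2)*(l + 4)*(l - 4)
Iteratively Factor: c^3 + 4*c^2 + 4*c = (c)*(c^2 + 4*c + 4) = c*(c + 2)*(c + 2)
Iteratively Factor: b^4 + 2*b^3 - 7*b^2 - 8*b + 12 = (b - 2)*(b^3 + 4*b^2 + b - 6) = (b - 2)*(b + 2)*(b^2 + 2*b - 3) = (b - 2)*(b - 1)*(b + 2)*(b + 3)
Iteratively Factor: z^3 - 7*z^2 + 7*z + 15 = (z - 5)*(z^2 - 2*z - 3) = (z - 5)*(z + 1)*(z - 3)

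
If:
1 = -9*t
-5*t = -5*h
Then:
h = -1/9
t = -1/9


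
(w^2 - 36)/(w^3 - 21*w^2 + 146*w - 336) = (w + 6)/(w^2 - 15*w + 56)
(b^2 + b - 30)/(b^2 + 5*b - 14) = (b^2 + b - 30)/(b^2 + 5*b - 14)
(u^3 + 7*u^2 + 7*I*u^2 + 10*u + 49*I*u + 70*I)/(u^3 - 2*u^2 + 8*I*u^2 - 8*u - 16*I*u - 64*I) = (u^2 + u*(5 + 7*I) + 35*I)/(u^2 + u*(-4 + 8*I) - 32*I)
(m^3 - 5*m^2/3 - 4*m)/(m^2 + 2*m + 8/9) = 3*m*(m - 3)/(3*m + 2)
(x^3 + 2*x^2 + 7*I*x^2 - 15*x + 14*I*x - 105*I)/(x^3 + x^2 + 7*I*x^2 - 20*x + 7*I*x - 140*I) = (x - 3)/(x - 4)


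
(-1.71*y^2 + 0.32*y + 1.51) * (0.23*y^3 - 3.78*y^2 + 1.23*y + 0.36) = -0.3933*y^5 + 6.5374*y^4 - 2.9656*y^3 - 5.9298*y^2 + 1.9725*y + 0.5436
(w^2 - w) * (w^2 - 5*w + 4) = w^4 - 6*w^3 + 9*w^2 - 4*w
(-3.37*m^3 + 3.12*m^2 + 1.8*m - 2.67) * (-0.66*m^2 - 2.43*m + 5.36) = 2.2242*m^5 + 6.1299*m^4 - 26.8328*m^3 + 14.1114*m^2 + 16.1361*m - 14.3112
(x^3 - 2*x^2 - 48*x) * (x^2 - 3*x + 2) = x^5 - 5*x^4 - 40*x^3 + 140*x^2 - 96*x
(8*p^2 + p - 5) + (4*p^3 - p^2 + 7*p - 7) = 4*p^3 + 7*p^2 + 8*p - 12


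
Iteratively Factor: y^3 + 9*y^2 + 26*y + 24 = (y + 3)*(y^2 + 6*y + 8) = (y + 2)*(y + 3)*(y + 4)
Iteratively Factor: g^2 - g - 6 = (g + 2)*(g - 3)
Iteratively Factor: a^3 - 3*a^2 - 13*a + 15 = (a + 3)*(a^2 - 6*a + 5) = (a - 5)*(a + 3)*(a - 1)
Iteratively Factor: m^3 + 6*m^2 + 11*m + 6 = (m + 3)*(m^2 + 3*m + 2) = (m + 2)*(m + 3)*(m + 1)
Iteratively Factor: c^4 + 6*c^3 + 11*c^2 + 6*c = (c + 2)*(c^3 + 4*c^2 + 3*c) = c*(c + 2)*(c^2 + 4*c + 3) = c*(c + 1)*(c + 2)*(c + 3)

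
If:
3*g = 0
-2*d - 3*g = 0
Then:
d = 0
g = 0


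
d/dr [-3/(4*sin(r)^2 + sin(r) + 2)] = 3*(8*sin(r) + 1)*cos(r)/(4*sin(r)^2 + sin(r) + 2)^2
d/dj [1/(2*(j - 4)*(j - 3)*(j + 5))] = (-(j - 4)*(j - 3) - (j - 4)*(j + 5) - (j - 3)*(j + 5))/(2*(j - 4)^2*(j - 3)^2*(j + 5)^2)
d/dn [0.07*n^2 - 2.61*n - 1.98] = 0.14*n - 2.61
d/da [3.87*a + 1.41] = 3.87000000000000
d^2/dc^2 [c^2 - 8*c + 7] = 2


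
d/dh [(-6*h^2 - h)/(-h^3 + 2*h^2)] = 2*(-3*h^2 - h + 1)/(h^2*(h^2 - 4*h + 4))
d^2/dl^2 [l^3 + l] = 6*l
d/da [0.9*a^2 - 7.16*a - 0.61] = 1.8*a - 7.16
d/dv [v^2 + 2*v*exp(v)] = 2*v*exp(v) + 2*v + 2*exp(v)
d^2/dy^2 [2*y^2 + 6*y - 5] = 4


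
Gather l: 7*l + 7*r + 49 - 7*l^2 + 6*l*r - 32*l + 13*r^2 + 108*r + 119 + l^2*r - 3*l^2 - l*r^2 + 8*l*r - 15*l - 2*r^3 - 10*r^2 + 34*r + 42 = l^2*(r - 10) + l*(-r^2 + 14*r - 40) - 2*r^3 + 3*r^2 + 149*r + 210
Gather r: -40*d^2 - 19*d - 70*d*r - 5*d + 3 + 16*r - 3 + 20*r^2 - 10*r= -40*d^2 - 24*d + 20*r^2 + r*(6 - 70*d)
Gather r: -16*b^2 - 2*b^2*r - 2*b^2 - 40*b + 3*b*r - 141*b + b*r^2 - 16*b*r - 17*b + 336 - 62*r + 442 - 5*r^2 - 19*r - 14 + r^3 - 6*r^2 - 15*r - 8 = -18*b^2 - 198*b + r^3 + r^2*(b - 11) + r*(-2*b^2 - 13*b - 96) + 756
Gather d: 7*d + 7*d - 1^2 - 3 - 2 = 14*d - 6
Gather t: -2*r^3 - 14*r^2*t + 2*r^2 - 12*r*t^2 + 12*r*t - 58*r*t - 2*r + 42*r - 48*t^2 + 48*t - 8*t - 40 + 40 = -2*r^3 + 2*r^2 + 40*r + t^2*(-12*r - 48) + t*(-14*r^2 - 46*r + 40)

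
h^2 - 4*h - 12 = (h - 6)*(h + 2)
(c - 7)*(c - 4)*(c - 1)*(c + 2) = c^4 - 10*c^3 + 15*c^2 + 50*c - 56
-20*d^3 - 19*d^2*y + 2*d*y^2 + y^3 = (-4*d + y)*(d + y)*(5*d + y)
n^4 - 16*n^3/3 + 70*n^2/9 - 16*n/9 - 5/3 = (n - 3)*(n - 5/3)*(n - 1)*(n + 1/3)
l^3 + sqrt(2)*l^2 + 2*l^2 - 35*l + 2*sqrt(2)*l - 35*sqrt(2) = (l - 5)*(l + 7)*(l + sqrt(2))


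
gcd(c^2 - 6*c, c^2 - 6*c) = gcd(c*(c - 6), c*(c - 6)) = c^2 - 6*c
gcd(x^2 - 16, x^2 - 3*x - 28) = x + 4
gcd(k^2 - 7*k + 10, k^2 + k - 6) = k - 2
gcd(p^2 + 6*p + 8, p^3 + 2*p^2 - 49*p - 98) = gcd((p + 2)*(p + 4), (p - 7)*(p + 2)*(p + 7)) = p + 2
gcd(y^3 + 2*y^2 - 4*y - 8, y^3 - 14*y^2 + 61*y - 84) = 1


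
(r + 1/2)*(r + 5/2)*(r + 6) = r^3 + 9*r^2 + 77*r/4 + 15/2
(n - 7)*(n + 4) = n^2 - 3*n - 28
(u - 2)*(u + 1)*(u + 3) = u^3 + 2*u^2 - 5*u - 6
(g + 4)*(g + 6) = g^2 + 10*g + 24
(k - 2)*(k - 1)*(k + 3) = k^3 - 7*k + 6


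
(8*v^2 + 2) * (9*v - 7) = 72*v^3 - 56*v^2 + 18*v - 14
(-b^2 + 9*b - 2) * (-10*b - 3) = 10*b^3 - 87*b^2 - 7*b + 6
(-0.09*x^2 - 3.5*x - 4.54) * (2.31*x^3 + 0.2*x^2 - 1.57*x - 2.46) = -0.2079*x^5 - 8.103*x^4 - 11.0461*x^3 + 4.8084*x^2 + 15.7378*x + 11.1684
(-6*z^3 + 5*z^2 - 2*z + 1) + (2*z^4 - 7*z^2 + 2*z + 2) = 2*z^4 - 6*z^3 - 2*z^2 + 3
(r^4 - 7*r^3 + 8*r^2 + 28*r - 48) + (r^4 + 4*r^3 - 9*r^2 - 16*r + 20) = 2*r^4 - 3*r^3 - r^2 + 12*r - 28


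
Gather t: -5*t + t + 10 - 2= 8 - 4*t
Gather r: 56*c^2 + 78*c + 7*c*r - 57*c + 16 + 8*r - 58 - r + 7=56*c^2 + 21*c + r*(7*c + 7) - 35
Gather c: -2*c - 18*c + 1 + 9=10 - 20*c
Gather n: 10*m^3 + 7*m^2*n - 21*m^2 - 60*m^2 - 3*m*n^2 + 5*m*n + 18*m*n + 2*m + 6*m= 10*m^3 - 81*m^2 - 3*m*n^2 + 8*m + n*(7*m^2 + 23*m)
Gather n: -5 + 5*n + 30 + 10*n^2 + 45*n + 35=10*n^2 + 50*n + 60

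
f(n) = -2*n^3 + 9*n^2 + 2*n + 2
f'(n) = -6*n^2 + 18*n + 2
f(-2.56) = 89.42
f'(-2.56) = -83.40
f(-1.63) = 31.31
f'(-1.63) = -43.28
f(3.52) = 33.33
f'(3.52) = -8.98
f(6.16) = -111.66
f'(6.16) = -114.79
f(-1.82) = 40.23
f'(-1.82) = -50.63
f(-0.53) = 3.77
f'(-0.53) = -9.23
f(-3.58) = 201.95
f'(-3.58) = -139.34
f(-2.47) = 82.11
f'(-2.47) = -79.07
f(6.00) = -94.00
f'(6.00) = -106.00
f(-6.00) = 746.00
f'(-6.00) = -322.00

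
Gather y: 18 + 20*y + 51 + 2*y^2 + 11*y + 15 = 2*y^2 + 31*y + 84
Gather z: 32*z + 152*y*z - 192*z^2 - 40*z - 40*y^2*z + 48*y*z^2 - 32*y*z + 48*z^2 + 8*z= z^2*(48*y - 144) + z*(-40*y^2 + 120*y)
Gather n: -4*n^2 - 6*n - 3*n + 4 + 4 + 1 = -4*n^2 - 9*n + 9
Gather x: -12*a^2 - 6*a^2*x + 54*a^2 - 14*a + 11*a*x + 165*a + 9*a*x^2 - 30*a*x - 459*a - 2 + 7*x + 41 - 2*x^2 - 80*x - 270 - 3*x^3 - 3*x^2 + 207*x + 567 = 42*a^2 - 308*a - 3*x^3 + x^2*(9*a - 5) + x*(-6*a^2 - 19*a + 134) + 336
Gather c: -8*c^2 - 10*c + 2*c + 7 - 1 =-8*c^2 - 8*c + 6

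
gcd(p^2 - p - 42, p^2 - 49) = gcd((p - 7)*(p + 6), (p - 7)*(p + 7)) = p - 7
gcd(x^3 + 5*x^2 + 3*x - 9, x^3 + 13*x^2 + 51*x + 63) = x^2 + 6*x + 9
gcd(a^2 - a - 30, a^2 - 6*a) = a - 6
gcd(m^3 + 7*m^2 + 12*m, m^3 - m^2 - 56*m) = m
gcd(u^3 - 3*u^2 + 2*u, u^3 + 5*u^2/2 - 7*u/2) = u^2 - u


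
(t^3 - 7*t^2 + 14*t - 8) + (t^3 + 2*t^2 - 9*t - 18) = 2*t^3 - 5*t^2 + 5*t - 26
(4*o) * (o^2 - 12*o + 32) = 4*o^3 - 48*o^2 + 128*o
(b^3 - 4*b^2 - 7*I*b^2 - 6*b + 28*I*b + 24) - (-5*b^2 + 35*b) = b^3 + b^2 - 7*I*b^2 - 41*b + 28*I*b + 24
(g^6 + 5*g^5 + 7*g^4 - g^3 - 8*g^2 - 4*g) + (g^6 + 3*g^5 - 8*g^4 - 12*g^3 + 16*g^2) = 2*g^6 + 8*g^5 - g^4 - 13*g^3 + 8*g^2 - 4*g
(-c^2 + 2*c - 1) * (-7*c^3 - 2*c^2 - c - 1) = 7*c^5 - 12*c^4 + 4*c^3 + c^2 - c + 1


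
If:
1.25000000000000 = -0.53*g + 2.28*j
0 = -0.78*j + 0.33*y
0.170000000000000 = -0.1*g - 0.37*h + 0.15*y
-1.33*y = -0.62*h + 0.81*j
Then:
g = -2.24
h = 0.17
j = 0.03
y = 0.06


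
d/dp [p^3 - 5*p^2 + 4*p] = 3*p^2 - 10*p + 4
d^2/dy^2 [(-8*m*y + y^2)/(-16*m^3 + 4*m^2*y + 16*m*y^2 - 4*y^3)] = (y*(8*m - y)*(m^2 + 8*m*y - 3*y^2)^2 + (y*(4*m - 3*y)*(8*m - y) + 2*(4*m - y)*(m^2 + 8*m*y - 3*y^2))*(4*m^3 - m^2*y - 4*m*y^2 + y^3) - (4*m^3 - m^2*y - 4*m*y^2 + y^3)^2)/(2*(4*m^3 - m^2*y - 4*m*y^2 + y^3)^3)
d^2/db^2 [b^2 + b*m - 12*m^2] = 2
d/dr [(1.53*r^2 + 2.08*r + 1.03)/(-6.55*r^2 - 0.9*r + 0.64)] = (12.247*r^2 + 15.4514*r + 2.2582)/(42.9025*r^4 + 11.79*r^3 - 7.574*r^2 - 1.152*r + 0.4096)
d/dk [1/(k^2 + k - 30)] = (-2*k - 1)/(k^2 + k - 30)^2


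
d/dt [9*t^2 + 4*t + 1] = 18*t + 4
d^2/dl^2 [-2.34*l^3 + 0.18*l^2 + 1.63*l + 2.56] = 0.36 - 14.04*l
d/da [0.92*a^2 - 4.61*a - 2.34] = 1.84*a - 4.61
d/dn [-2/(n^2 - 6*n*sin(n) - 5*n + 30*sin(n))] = 2*(-6*n*cos(n) + 2*n - 6*sin(n) + 30*cos(n) - 5)/((n - 5)^2*(n - 6*sin(n))^2)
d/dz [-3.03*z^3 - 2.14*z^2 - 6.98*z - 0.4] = -9.09*z^2 - 4.28*z - 6.98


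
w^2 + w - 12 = (w - 3)*(w + 4)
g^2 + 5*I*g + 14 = (g - 2*I)*(g + 7*I)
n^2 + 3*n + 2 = (n + 1)*(n + 2)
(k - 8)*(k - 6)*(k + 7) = k^3 - 7*k^2 - 50*k + 336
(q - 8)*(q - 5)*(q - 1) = q^3 - 14*q^2 + 53*q - 40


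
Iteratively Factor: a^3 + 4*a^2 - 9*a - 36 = (a + 3)*(a^2 + a - 12) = (a + 3)*(a + 4)*(a - 3)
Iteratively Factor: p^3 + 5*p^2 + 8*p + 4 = (p + 2)*(p^2 + 3*p + 2) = (p + 2)^2*(p + 1)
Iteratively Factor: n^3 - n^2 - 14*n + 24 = (n + 4)*(n^2 - 5*n + 6) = (n - 2)*(n + 4)*(n - 3)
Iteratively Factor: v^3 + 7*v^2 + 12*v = (v)*(v^2 + 7*v + 12) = v*(v + 4)*(v + 3)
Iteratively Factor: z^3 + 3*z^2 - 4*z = (z)*(z^2 + 3*z - 4) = z*(z + 4)*(z - 1)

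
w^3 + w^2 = w^2*(w + 1)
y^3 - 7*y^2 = y^2*(y - 7)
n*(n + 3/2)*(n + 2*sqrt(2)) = n^3 + 3*n^2/2 + 2*sqrt(2)*n^2 + 3*sqrt(2)*n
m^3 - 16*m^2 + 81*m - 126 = (m - 7)*(m - 6)*(m - 3)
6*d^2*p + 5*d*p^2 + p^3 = p*(2*d + p)*(3*d + p)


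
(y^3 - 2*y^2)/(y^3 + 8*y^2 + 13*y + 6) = y^2*(y - 2)/(y^3 + 8*y^2 + 13*y + 6)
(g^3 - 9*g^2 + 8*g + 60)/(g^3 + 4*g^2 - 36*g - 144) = (g^2 - 3*g - 10)/(g^2 + 10*g + 24)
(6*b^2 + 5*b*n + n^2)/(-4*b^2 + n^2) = (-3*b - n)/(2*b - n)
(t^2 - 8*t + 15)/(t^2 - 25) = (t - 3)/(t + 5)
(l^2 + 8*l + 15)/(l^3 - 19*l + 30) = (l + 3)/(l^2 - 5*l + 6)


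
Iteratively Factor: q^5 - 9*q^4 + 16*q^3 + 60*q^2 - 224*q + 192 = (q - 2)*(q^4 - 7*q^3 + 2*q^2 + 64*q - 96) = (q - 2)*(q + 3)*(q^3 - 10*q^2 + 32*q - 32) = (q - 4)*(q - 2)*(q + 3)*(q^2 - 6*q + 8) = (q - 4)*(q - 2)^2*(q + 3)*(q - 4)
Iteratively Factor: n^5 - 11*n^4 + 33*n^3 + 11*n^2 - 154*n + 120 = (n - 4)*(n^4 - 7*n^3 + 5*n^2 + 31*n - 30) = (n - 4)*(n - 3)*(n^3 - 4*n^2 - 7*n + 10) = (n - 4)*(n - 3)*(n + 2)*(n^2 - 6*n + 5) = (n - 4)*(n - 3)*(n - 1)*(n + 2)*(n - 5)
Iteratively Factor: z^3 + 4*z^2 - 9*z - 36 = (z + 4)*(z^2 - 9) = (z + 3)*(z + 4)*(z - 3)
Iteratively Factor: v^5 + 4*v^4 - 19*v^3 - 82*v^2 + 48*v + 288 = (v + 3)*(v^4 + v^3 - 22*v^2 - 16*v + 96) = (v + 3)^2*(v^3 - 2*v^2 - 16*v + 32) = (v - 2)*(v + 3)^2*(v^2 - 16) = (v - 4)*(v - 2)*(v + 3)^2*(v + 4)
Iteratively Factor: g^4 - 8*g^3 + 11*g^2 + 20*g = (g - 5)*(g^3 - 3*g^2 - 4*g) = (g - 5)*(g - 4)*(g^2 + g) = (g - 5)*(g - 4)*(g + 1)*(g)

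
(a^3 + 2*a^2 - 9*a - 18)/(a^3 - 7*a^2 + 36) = (a + 3)/(a - 6)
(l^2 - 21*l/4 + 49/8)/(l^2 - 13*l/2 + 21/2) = (l - 7/4)/(l - 3)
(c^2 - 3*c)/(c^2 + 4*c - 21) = c/(c + 7)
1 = 1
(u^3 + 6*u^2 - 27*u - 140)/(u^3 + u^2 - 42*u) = (u^2 - u - 20)/(u*(u - 6))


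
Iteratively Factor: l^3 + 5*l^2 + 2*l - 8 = (l - 1)*(l^2 + 6*l + 8) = (l - 1)*(l + 4)*(l + 2)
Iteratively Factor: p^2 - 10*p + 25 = (p - 5)*(p - 5)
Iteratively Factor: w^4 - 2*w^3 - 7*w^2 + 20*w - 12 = (w - 2)*(w^3 - 7*w + 6) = (w - 2)*(w + 3)*(w^2 - 3*w + 2) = (w - 2)^2*(w + 3)*(w - 1)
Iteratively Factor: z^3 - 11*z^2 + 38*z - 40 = (z - 4)*(z^2 - 7*z + 10) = (z - 4)*(z - 2)*(z - 5)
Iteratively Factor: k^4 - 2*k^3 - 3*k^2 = (k)*(k^3 - 2*k^2 - 3*k) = k*(k - 3)*(k^2 + k) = k^2*(k - 3)*(k + 1)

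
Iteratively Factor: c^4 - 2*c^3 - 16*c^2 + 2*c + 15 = (c + 1)*(c^3 - 3*c^2 - 13*c + 15) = (c + 1)*(c + 3)*(c^2 - 6*c + 5) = (c - 5)*(c + 1)*(c + 3)*(c - 1)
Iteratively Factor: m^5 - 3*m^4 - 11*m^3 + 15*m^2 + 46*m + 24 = (m - 3)*(m^4 - 11*m^2 - 18*m - 8) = (m - 4)*(m - 3)*(m^3 + 4*m^2 + 5*m + 2) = (m - 4)*(m - 3)*(m + 1)*(m^2 + 3*m + 2) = (m - 4)*(m - 3)*(m + 1)^2*(m + 2)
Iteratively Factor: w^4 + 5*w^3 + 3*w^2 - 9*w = (w + 3)*(w^3 + 2*w^2 - 3*w) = w*(w + 3)*(w^2 + 2*w - 3) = w*(w - 1)*(w + 3)*(w + 3)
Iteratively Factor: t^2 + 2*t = (t)*(t + 2)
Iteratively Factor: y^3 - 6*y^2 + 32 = (y - 4)*(y^2 - 2*y - 8) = (y - 4)^2*(y + 2)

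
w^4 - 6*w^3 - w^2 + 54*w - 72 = (w - 4)*(w - 3)*(w - 2)*(w + 3)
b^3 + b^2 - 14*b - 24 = (b - 4)*(b + 2)*(b + 3)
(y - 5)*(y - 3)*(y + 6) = y^3 - 2*y^2 - 33*y + 90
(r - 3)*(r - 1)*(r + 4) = r^3 - 13*r + 12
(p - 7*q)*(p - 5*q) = p^2 - 12*p*q + 35*q^2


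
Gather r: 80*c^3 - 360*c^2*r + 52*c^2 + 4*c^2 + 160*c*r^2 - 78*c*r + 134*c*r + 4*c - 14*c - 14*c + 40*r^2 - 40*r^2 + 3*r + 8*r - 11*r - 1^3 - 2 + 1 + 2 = 80*c^3 + 56*c^2 + 160*c*r^2 - 24*c + r*(-360*c^2 + 56*c)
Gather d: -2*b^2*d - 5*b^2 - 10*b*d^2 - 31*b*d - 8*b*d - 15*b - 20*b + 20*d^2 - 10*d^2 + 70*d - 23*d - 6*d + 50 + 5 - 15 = -5*b^2 - 35*b + d^2*(10 - 10*b) + d*(-2*b^2 - 39*b + 41) + 40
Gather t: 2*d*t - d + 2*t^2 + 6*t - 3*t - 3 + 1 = -d + 2*t^2 + t*(2*d + 3) - 2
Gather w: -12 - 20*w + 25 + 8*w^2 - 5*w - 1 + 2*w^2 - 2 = 10*w^2 - 25*w + 10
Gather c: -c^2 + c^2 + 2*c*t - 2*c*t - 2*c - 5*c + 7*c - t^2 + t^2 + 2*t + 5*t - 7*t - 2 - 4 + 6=0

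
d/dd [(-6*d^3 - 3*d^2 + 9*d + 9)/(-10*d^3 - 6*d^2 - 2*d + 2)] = 3*(d^4 + 34*d^3 + 49*d^2 + 16*d + 6)/(2*(25*d^6 + 30*d^5 + 19*d^4 - 4*d^3 - 5*d^2 - 2*d + 1))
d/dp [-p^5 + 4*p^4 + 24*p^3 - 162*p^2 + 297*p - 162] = -5*p^4 + 16*p^3 + 72*p^2 - 324*p + 297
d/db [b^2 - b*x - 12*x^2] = 2*b - x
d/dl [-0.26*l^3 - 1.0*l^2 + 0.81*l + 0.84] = -0.78*l^2 - 2.0*l + 0.81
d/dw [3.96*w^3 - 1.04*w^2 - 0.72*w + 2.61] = 11.88*w^2 - 2.08*w - 0.72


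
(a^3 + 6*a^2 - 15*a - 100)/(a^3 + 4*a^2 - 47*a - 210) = (a^2 + a - 20)/(a^2 - a - 42)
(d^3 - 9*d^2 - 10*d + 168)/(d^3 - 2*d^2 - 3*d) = (-d^3 + 9*d^2 + 10*d - 168)/(d*(-d^2 + 2*d + 3))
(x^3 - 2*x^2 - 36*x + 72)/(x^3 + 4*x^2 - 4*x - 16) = (x^2 - 36)/(x^2 + 6*x + 8)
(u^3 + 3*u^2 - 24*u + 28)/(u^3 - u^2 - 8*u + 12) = (u + 7)/(u + 3)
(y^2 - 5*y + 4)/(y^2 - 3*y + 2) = (y - 4)/(y - 2)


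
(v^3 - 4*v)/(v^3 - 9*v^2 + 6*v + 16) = v*(v + 2)/(v^2 - 7*v - 8)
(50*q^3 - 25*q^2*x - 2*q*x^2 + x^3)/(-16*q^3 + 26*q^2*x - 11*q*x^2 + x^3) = (-25*q^2 + x^2)/(8*q^2 - 9*q*x + x^2)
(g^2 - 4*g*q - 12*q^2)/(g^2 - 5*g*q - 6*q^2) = (g + 2*q)/(g + q)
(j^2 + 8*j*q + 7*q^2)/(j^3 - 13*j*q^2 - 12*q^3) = (-j - 7*q)/(-j^2 + j*q + 12*q^2)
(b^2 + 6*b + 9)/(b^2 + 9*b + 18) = (b + 3)/(b + 6)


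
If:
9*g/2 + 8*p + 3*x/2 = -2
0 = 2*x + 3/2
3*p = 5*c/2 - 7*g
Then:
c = -34*p/9 - 49/90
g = -16*p/9 - 7/36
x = -3/4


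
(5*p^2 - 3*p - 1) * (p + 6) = 5*p^3 + 27*p^2 - 19*p - 6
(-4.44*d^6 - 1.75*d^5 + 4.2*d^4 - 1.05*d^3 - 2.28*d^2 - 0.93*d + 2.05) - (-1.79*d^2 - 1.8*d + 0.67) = -4.44*d^6 - 1.75*d^5 + 4.2*d^4 - 1.05*d^3 - 0.49*d^2 + 0.87*d + 1.38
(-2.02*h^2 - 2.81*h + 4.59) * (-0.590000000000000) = 1.1918*h^2 + 1.6579*h - 2.7081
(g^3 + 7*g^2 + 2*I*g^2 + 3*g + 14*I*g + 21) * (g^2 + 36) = g^5 + 7*g^4 + 2*I*g^4 + 39*g^3 + 14*I*g^3 + 273*g^2 + 72*I*g^2 + 108*g + 504*I*g + 756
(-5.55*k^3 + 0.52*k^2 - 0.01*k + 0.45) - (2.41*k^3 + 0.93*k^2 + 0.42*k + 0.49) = -7.96*k^3 - 0.41*k^2 - 0.43*k - 0.04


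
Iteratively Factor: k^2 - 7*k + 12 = (k - 3)*(k - 4)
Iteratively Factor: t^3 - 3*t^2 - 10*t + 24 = (t - 4)*(t^2 + t - 6) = (t - 4)*(t + 3)*(t - 2)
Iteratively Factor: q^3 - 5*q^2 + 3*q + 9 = (q + 1)*(q^2 - 6*q + 9) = (q - 3)*(q + 1)*(q - 3)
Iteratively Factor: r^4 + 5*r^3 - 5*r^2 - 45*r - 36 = (r + 1)*(r^3 + 4*r^2 - 9*r - 36) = (r + 1)*(r + 4)*(r^2 - 9) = (r + 1)*(r + 3)*(r + 4)*(r - 3)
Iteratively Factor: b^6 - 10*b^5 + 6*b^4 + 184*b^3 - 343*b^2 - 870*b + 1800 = (b + 3)*(b^5 - 13*b^4 + 45*b^3 + 49*b^2 - 490*b + 600) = (b - 5)*(b + 3)*(b^4 - 8*b^3 + 5*b^2 + 74*b - 120) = (b - 5)^2*(b + 3)*(b^3 - 3*b^2 - 10*b + 24) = (b - 5)^2*(b - 2)*(b + 3)*(b^2 - b - 12) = (b - 5)^2*(b - 2)*(b + 3)^2*(b - 4)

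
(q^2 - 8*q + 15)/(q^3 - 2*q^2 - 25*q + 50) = (q - 3)/(q^2 + 3*q - 10)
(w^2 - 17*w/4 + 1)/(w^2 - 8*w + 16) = (w - 1/4)/(w - 4)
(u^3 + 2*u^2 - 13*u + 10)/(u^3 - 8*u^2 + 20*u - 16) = (u^2 + 4*u - 5)/(u^2 - 6*u + 8)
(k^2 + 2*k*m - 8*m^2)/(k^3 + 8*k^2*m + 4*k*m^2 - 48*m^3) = 1/(k + 6*m)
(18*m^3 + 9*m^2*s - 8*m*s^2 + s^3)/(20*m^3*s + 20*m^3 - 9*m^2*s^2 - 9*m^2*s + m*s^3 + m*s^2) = (18*m^3 + 9*m^2*s - 8*m*s^2 + s^3)/(m*(20*m^2*s + 20*m^2 - 9*m*s^2 - 9*m*s + s^3 + s^2))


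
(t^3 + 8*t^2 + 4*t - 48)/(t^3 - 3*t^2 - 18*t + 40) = (t + 6)/(t - 5)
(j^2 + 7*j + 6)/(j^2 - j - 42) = (j + 1)/(j - 7)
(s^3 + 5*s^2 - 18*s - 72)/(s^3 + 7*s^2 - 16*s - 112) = (s^2 + 9*s + 18)/(s^2 + 11*s + 28)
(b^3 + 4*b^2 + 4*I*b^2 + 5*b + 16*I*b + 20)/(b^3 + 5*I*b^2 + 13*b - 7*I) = (b^2 + b*(4 + 5*I) + 20*I)/(b^2 + 6*I*b + 7)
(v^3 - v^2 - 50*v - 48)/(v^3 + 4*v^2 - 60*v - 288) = (v + 1)/(v + 6)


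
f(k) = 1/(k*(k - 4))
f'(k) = -1/(k*(k - 4)^2) - 1/(k^2*(k - 4)) = 2*(2 - k)/(k^2*(k^2 - 8*k + 16))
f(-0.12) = 2.02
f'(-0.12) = 17.35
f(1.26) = -0.29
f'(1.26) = 0.12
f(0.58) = -0.50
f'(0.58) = 0.72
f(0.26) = -1.03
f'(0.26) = 3.68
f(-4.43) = 0.03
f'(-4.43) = 0.01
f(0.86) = -0.37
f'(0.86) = 0.31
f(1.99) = -0.25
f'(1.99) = 0.00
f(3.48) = -0.55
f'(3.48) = -0.90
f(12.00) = 0.01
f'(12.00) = 0.00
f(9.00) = 0.02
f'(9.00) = -0.00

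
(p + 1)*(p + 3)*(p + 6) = p^3 + 10*p^2 + 27*p + 18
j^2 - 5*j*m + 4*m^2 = (j - 4*m)*(j - m)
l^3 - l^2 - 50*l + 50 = (l - 1)*(l - 5*sqrt(2))*(l + 5*sqrt(2))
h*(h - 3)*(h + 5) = h^3 + 2*h^2 - 15*h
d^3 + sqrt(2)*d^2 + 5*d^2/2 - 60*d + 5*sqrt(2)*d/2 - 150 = (d + 5/2)*(d - 5*sqrt(2))*(d + 6*sqrt(2))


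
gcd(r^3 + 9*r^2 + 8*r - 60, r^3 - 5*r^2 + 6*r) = r - 2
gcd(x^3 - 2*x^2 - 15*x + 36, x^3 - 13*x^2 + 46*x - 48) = x - 3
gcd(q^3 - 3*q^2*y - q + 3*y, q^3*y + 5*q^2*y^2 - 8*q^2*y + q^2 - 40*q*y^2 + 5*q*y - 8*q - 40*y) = 1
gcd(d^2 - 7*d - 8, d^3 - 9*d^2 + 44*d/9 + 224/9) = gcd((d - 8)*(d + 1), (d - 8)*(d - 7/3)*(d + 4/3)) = d - 8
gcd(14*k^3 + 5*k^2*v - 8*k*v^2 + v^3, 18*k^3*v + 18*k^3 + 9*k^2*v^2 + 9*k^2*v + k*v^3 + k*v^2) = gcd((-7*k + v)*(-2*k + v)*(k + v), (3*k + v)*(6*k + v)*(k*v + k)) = 1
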